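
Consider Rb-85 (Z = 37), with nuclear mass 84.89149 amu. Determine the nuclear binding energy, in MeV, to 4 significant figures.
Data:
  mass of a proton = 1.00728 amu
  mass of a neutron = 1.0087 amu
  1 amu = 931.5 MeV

741.0 MeV

The nucleus contains 37 protons and 85 − 37 = 48 neutrons.
Total constituent mass: 37 × 1.00728 + 48 × 1.0087 = 85.68696 amu
Δm = 85.68696 − 84.89149 = 0.79547 amu
Binding energy = Δm·c² = 0.79547 × 931.5 MeV/amu = 740.980 MeV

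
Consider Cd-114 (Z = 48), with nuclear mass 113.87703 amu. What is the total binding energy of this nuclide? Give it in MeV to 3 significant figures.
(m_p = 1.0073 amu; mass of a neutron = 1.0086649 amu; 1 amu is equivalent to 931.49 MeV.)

974 MeV

Σm = 48·m_p + 66·m_n = 48.3504 + 66.5718834 = 114.9222834 amu
Mass defect Δm = 114.9222834 − 113.87703 = 1.0452534 amu
Binding energy = Δm·c² = 1.0452534 × 931.49 MeV/amu = 973.643 MeV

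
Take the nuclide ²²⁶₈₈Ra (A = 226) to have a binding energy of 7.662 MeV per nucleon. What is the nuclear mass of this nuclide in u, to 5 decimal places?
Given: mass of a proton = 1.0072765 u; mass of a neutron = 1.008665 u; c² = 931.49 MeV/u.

225.97713 u

Total binding energy = 226 × 7.662 = 1731.612 MeV
Mass defect = 1731.612 MeV / (931.49 MeV/u) = 1.8589700 u
Constituent mass = 88(1.0072765) + 138(1.008665) = 227.8361020 u
Nuclear mass = 227.8361020 − 1.8589700 = 225.9771320 u ≈ 225.97713 u (to 5 decimal places)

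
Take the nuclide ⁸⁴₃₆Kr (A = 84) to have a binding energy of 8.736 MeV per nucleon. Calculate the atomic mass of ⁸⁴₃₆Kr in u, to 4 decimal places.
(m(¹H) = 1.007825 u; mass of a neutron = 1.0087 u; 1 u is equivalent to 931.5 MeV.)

83.9115 u

Total binding energy = 84 × 8.736 = 733.824 MeV
Mass defect = 733.824 MeV / (931.5 MeV/u) = 0.787787 u
Constituent mass = 36(1.007825) + 48(1.0087) = 84.699300 u
Atomic mass = 84.699300 − 0.787787 = 83.911513 u ≈ 83.9115 u (to 4 decimal places)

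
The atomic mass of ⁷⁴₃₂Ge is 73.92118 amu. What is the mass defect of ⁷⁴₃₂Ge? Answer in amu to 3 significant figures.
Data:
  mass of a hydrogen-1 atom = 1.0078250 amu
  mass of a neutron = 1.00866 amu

Mass of separated nucleons = 32(1.0078250) + 42(1.00866) = 32.2504000 + 42.36372 = 74.6141200 amu
Mass defect Δm = 74.6141200 − 73.92118 = 0.6929400 amu

0.693 amu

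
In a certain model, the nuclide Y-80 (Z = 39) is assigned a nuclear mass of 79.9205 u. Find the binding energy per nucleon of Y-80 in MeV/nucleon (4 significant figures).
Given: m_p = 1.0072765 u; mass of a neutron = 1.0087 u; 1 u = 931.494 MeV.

With 39 protons and 41 neutrons (A = 80):
Mass of separated nucleons = 39(1.0072765) + 41(1.0087) = 39.2837835 + 41.3567 = 80.6404835 u
The mass defect is 80.6404835 − 79.9205 = 0.7199835 u.
Converting to energy: 0.7199835 u × 931.494 MeV/u = 670.660 MeV
Per nucleon: 670.660 / 80 = 8.383 MeV

8.383 MeV/nucleon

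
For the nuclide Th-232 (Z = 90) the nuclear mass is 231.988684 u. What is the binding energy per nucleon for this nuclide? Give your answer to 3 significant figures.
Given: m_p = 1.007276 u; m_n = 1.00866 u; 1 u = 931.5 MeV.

The nucleus contains 90 protons and 232 − 90 = 142 neutrons.
Total constituent mass: 90 × 1.007276 + 142 × 1.00866 = 233.884560 u
The mass defect is 233.884560 − 231.988684 = 1.895876 u.
Binding energy = Δm·c² = 1.895876 × 931.5 MeV/u = 1766.01 MeV
Per nucleon: 1766.01 / 232 = 7.612 MeV

7.61 MeV/nucleon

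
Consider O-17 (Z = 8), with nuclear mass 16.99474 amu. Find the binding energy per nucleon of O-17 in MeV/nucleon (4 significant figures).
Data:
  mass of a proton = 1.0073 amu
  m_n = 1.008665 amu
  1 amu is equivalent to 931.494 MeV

Z = 8, so N = A − Z = 17 − 8 = 9.
Total constituent mass: 8 × 1.0073 + 9 × 1.008665 = 17.136385 amu
Δm = 17.136385 − 16.99474 = 0.141645 amu
Converting to energy: 0.141645 amu × 931.494 MeV/amu = 131.941 MeV
Dividing by A = 17 gives 7.761 MeV per nucleon.

7.761 MeV/nucleon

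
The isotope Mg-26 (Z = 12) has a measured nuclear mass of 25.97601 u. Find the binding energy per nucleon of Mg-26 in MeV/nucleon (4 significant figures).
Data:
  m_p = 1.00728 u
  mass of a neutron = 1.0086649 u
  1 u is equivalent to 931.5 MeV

Z = 12, so N = A − Z = 26 − 12 = 14.
Mass of separated nucleons = 12(1.00728) + 14(1.0086649) = 12.08736 + 14.1213086 = 26.2086686 u
Δm = 26.2086686 − 25.97601 = 0.2326586 u
Converting to energy: 0.2326586 u × 931.5 MeV/u = 216.721 MeV
Dividing by A = 26 gives 8.335 MeV per nucleon.

8.335 MeV/nucleon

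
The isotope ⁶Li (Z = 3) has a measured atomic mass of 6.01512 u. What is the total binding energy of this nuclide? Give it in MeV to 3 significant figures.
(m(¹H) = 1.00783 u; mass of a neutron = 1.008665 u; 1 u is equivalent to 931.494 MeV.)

32.0 MeV

Total constituent mass: 3 × 1.00783 + 3 × 1.008665 = 6.049485 u
Mass defect Δm = 6.049485 − 6.01512 = 0.034365 u
E_B = 0.034365 × 931.494 = 32.0108 MeV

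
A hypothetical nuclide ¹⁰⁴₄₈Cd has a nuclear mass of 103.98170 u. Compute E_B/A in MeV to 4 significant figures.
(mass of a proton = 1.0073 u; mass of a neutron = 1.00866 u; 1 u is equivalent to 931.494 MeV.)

7.646 MeV/nucleon

With 48 protons and 56 neutrons (A = 104):
Mass of separated nucleons = 48(1.0073) + 56(1.00866) = 48.3504 + 56.48496 = 104.83536 u
Mass defect Δm = 104.83536 − 103.98170 = 0.85366 u
Binding energy = Δm·c² = 0.85366 × 931.494 MeV/u = 795.179 MeV
Per nucleon: 795.179 / 104 = 7.646 MeV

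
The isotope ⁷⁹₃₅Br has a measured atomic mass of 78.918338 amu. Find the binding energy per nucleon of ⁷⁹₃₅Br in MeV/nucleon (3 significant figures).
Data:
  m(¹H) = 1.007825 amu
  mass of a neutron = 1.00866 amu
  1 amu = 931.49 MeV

8.68 MeV/nucleon

The nucleus contains 35 protons and 79 − 35 = 44 neutrons.
Σm = 35·m(¹H) + 44·m_n = 35.273875 + 44.38104 = 79.654915 amu
The mass defect is 79.654915 − 78.918338 = 0.736577 amu.
E_B = 0.736577 × 931.49 = 686.114 MeV
BE/A = 686.114 MeV / 79 = 8.68499 MeV/nucleon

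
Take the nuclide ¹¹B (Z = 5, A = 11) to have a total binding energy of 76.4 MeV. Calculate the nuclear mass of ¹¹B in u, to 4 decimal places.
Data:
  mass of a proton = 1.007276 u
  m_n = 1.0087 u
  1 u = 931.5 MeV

11.0066 u

Mass defect = 76.4 MeV / (931.5 MeV/u) = 0.082018 u
Constituent mass = 5(1.007276) + 6(1.0087) = 11.088580 u
Nuclear mass = 11.088580 − 0.082018 = 11.006562 u ≈ 11.0066 u (to 4 decimal places)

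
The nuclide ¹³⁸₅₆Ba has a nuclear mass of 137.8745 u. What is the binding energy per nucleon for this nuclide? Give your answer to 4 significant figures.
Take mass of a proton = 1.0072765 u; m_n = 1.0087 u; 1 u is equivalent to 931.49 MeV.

Z = 56, so N = A − Z = 138 − 56 = 82.
Mass of separated nucleons = 56(1.0072765) + 82(1.0087) = 56.4074840 + 82.7134 = 139.1208840 u
Mass defect Δm = 139.1208840 − 137.8745 = 1.2463840 u
Binding energy = Δm·c² = 1.2463840 × 931.49 MeV/u = 1160.99 MeV
Per nucleon: 1160.99 / 138 = 8.413 MeV

8.413 MeV/nucleon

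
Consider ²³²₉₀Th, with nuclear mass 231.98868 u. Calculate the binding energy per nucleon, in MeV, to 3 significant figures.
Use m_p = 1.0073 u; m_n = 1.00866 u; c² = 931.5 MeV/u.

7.62 MeV/nucleon

Mass of separated nucleons = 90(1.0073) + 142(1.00866) = 90.6570 + 143.22972 = 233.88672 u
Mass defect Δm = 233.88672 − 231.98868 = 1.89804 u
Binding energy = Δm·c² = 1.89804 × 931.5 MeV/u = 1768.02 MeV
BE/A = 1768.02 MeV / 232 = 7.621 MeV/nucleon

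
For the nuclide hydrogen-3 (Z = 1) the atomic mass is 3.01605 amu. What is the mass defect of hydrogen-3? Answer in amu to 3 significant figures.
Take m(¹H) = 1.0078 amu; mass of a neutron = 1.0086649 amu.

0.00908 amu

Mass of separated nucleons = 1(1.0078) + 2(1.0086649) = 1.0078 + 2.0173298 = 3.0251298 amu
Mass defect Δm = 3.0251298 − 3.01605 = 0.0090798 amu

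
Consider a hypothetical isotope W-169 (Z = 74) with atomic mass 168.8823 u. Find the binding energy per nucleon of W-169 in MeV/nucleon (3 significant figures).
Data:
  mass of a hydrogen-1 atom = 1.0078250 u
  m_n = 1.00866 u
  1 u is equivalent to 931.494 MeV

With 74 protons and 95 neutrons (A = 169):
Total constituent mass: 74 × 1.0078250 + 95 × 1.00866 = 170.4017500 u
Mass defect Δm = 170.4017500 − 168.8823 = 1.5194500 u
E_B = 1.5194500 × 931.494 = 1415.36 MeV
Per nucleon: 1415.36 / 169 = 8.3749 MeV

8.37 MeV/nucleon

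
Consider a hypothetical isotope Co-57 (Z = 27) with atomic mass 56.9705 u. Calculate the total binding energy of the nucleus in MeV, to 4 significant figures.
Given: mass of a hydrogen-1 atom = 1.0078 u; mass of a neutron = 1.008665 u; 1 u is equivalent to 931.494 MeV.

Mass of separated nucleons = 27(1.0078) + 30(1.008665) = 27.2106 + 30.259950 = 57.470550 u
Δm = 57.470550 − 56.9705 = 0.500050 u
Converting to energy: 0.500050 u × 931.494 MeV/u = 465.794 MeV

465.8 MeV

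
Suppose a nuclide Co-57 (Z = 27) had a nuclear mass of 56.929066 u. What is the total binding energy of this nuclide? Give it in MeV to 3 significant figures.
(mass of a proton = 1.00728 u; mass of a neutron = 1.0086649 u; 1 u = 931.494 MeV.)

491 MeV

The nucleus contains 27 protons and 57 − 27 = 30 neutrons.
Total constituent mass: 27 × 1.00728 + 30 × 1.0086649 = 57.4565070 u
The mass defect is 57.4565070 − 56.929066 = 0.5274410 u.
Converting to energy: 0.5274410 u × 931.494 MeV/u = 491.308 MeV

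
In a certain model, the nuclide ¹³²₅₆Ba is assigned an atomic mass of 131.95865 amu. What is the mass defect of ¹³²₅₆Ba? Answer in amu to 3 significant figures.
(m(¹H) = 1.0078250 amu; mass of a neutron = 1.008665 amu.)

Σm = 56·m(¹H) + 76·m_n = 56.4382000 + 76.658540 = 133.0967400 amu
Mass defect Δm = 133.0967400 − 131.95865 = 1.1380900 amu

1.14 amu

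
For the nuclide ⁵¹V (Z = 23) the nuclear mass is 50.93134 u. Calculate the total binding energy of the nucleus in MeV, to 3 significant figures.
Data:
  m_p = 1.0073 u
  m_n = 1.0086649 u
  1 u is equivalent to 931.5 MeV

446 MeV

Total constituent mass: 23 × 1.0073 + 28 × 1.0086649 = 51.4105172 u
Δm = 51.4105172 − 50.93134 = 0.4791772 u
Converting to energy: 0.4791772 u × 931.5 MeV/u = 446.354 MeV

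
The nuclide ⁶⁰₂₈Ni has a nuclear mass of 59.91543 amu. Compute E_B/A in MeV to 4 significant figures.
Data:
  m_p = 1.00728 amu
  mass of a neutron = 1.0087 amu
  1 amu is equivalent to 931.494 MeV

8.800 MeV/nucleon

The nucleus contains 28 protons and 60 − 28 = 32 neutrons.
Σm = 28·m_p + 32·m_n = 28.20384 + 32.2784 = 60.48224 amu
Mass defect Δm = 60.48224 − 59.91543 = 0.56681 amu
E_B = 0.56681 × 931.494 = 527.980 MeV
BE/A = 527.980 MeV / 60 = 8.800 MeV/nucleon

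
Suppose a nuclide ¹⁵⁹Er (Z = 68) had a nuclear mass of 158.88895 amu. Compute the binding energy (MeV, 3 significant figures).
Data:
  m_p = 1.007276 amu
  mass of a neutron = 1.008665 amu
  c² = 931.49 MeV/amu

1300 MeV

With 68 protons and 91 neutrons (A = 159):
Σm = 68·m_p + 91·m_n = 68.494768 + 91.788515 = 160.283283 amu
Mass defect Δm = 160.283283 − 158.88895 = 1.394333 amu
E_B = 1.394333 × 931.49 = 1298.81 MeV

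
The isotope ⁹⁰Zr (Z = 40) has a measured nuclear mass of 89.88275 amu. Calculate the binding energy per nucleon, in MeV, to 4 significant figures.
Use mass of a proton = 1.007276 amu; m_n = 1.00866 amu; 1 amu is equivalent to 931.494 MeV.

8.707 MeV/nucleon

Σm = 40·m_p + 50·m_n = 40.291040 + 50.43300 = 90.724040 amu
The mass defect is 90.724040 − 89.88275 = 0.841290 amu.
Converting to energy: 0.841290 amu × 931.494 MeV/amu = 783.657 MeV
Dividing by A = 90 gives 8.707 MeV per nucleon.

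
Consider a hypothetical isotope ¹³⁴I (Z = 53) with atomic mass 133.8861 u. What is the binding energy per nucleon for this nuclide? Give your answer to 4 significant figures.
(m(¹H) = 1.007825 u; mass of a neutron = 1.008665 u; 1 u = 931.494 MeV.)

8.554 MeV/nucleon

Z = 53, so N = A − Z = 134 − 53 = 81.
Σm = 53·m(¹H) + 81·m_n = 53.414725 + 81.701865 = 135.116590 u
Δm = 135.116590 − 133.8861 = 1.230490 u
Binding energy = Δm·c² = 1.230490 × 931.494 MeV/u = 1146.19 MeV
Dividing by A = 134 gives 8.554 MeV per nucleon.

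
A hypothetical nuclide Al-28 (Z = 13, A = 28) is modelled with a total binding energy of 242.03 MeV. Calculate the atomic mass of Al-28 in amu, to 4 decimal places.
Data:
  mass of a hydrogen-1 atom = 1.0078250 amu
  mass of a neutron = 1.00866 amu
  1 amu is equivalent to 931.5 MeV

Mass defect = 242.03 MeV / (931.5 MeV/amu) = 0.259828 amu
Constituent mass = 13(1.0078250) + 15(1.00866) = 28.2316250 amu
Atomic mass = 28.2316250 − 0.259828 = 27.9717970 amu ≈ 27.9718 amu (to 4 decimal places)

27.9718 amu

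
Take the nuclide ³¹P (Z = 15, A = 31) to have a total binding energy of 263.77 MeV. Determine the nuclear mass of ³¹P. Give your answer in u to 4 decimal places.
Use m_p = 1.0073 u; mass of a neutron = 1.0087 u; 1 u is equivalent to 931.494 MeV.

30.9655 u

Mass defect = 263.77 MeV / (931.494 MeV/u) = 0.283169 u
Constituent mass = 15(1.0073) + 16(1.0087) = 31.2487 u
Nuclear mass = 31.2487 − 0.283169 = 30.965531 u ≈ 30.9655 u (to 4 decimal places)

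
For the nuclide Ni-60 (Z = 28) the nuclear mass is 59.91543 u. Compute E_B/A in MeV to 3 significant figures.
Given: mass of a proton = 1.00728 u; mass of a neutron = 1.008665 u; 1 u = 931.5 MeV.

8.78 MeV/nucleon

With 28 protons and 32 neutrons (A = 60):
Mass of separated nucleons = 28(1.00728) + 32(1.008665) = 28.20384 + 32.277280 = 60.481120 u
Δm = 60.481120 − 59.91543 = 0.565690 u
Binding energy = Δm·c² = 0.565690 × 931.5 MeV/u = 526.940 MeV
Per nucleon: 526.940 / 60 = 8.782 MeV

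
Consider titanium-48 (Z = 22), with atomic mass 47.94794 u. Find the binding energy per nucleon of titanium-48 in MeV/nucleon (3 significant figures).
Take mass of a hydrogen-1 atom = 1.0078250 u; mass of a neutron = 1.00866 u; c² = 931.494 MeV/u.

Z = 22, so N = A − Z = 48 − 22 = 26.
Total constituent mass: 22 × 1.0078250 + 26 × 1.00866 = 48.3973100 u
Δm = 48.3973100 − 47.94794 = 0.4493700 u
E_B = 0.4493700 × 931.494 = 418.585 MeV
Per nucleon: 418.585 / 48 = 8.721 MeV

8.72 MeV/nucleon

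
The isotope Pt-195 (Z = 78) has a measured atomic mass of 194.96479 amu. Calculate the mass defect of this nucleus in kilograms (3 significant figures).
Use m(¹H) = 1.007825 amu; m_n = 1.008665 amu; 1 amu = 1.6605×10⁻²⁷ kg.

2.76e-27 kg

The nucleus contains 78 protons and 195 − 78 = 117 neutrons.
Mass of separated nucleons = 78(1.007825) + 117(1.008665) = 78.610350 + 118.013805 = 196.624155 amu
Mass defect Δm = 196.624155 − 194.96479 = 1.659365 amu
In SI units: 1.659365 amu × 1.6605×10⁻²⁷ kg/amu = 2.7554e-27 kg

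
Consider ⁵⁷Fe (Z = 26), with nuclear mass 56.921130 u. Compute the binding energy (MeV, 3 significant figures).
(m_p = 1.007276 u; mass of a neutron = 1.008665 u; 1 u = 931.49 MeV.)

Mass of separated nucleons = 26(1.007276) + 31(1.008665) = 26.189176 + 31.268615 = 57.457791 u
The mass defect is 57.457791 − 56.921130 = 0.536661 u.
Binding energy = Δm·c² = 0.536661 × 931.49 MeV/u = 499.894 MeV

500 MeV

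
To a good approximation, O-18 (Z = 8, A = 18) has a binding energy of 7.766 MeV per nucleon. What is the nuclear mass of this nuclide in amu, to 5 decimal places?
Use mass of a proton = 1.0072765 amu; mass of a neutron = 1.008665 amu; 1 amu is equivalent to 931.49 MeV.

17.99479 amu

Total binding energy = 18 × 7.766 = 139.788 MeV
Mass defect = 139.788 MeV / (931.49 MeV/amu) = 0.1500692 amu
Constituent mass = 8(1.0072765) + 10(1.008665) = 18.1448620 amu
Nuclear mass = 18.1448620 − 0.1500692 = 17.9947928 amu ≈ 17.99479 amu (to 5 decimal places)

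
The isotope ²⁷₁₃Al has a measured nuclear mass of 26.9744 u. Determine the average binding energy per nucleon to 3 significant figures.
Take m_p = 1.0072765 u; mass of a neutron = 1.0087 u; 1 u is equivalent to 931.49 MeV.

8.35 MeV/nucleon

Z = 13, so N = A − Z = 27 − 13 = 14.
Total constituent mass: 13 × 1.0072765 + 14 × 1.0087 = 27.2163945 u
Δm = 27.2163945 − 26.9744 = 0.2419945 u
Converting to energy: 0.2419945 u × 931.49 MeV/u = 225.415 MeV
Dividing by A = 27 gives 8.349 MeV per nucleon.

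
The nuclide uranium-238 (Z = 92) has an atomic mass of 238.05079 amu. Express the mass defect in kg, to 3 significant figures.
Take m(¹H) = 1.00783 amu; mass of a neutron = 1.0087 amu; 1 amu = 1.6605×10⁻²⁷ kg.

3.22e-27 kg

With 92 protons and 146 neutrons (A = 238):
Total constituent mass: 92 × 1.00783 + 146 × 1.0087 = 239.99056 amu
Δm = 239.99056 − 238.05079 = 1.93977 amu
In SI units: 1.93977 amu × 1.6605×10⁻²⁷ kg/amu = 3.2210e-27 kg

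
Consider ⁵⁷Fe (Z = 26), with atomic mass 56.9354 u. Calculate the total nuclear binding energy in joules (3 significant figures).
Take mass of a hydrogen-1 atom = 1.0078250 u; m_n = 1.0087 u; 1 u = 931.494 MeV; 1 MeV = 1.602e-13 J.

8.02e-11 J

With 26 protons and 31 neutrons (A = 57):
Σm = 26·m(¹H) + 31·m_n = 26.2034500 + 31.2697 = 57.4731500 u
Mass defect Δm = 57.4731500 − 56.9354 = 0.5377500 u
Converting to energy: 0.5377500 u × 931.494 MeV/u = 500.911 MeV
In joules: 500.911 MeV × 1.602e-13 J/MeV = 8.0246e-11 J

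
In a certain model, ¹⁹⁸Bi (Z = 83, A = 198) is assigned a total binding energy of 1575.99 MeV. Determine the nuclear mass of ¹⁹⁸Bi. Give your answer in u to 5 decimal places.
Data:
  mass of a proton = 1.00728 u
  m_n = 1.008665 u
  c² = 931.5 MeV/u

197.90883 u

Mass defect = 1575.99 MeV / (931.5 MeV/u) = 1.6918841 u
Constituent mass = 83(1.00728) + 115(1.008665) = 199.600715 u
Nuclear mass = 199.600715 − 1.6918841 = 197.9088309 u ≈ 197.90883 u (to 5 decimal places)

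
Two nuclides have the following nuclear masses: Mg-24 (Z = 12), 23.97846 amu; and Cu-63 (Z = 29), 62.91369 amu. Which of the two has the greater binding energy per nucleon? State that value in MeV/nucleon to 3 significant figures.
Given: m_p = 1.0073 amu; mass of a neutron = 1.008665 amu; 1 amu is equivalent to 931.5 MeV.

Mg-24: Σm = 12(1.0073) + 12(1.008665) = 24.191580 amu; Δm = 0.213120 amu; E_B = 198.52 MeV; E_B/A = 8.272 MeV
Cu-63: Σm = 29(1.0073) + 34(1.008665) = 63.506310 amu; Δm = 0.592620 amu; E_B = 552.03 MeV; E_B/A = 8.762 MeV
Cu-63 has the higher binding energy per nucleon, so it is the more tightly bound nucleus.

Cu-63; 8.76 MeV/nucleon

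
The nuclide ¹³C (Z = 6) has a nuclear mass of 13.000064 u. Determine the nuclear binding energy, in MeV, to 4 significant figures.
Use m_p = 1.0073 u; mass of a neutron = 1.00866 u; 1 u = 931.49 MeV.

With 6 protons and 7 neutrons (A = 13):
Total constituent mass: 6 × 1.0073 + 7 × 1.00866 = 13.10442 u
Δm = 13.10442 − 13.000064 = 0.104356 u
Converting to energy: 0.104356 u × 931.49 MeV/u = 97.2066 MeV

97.21 MeV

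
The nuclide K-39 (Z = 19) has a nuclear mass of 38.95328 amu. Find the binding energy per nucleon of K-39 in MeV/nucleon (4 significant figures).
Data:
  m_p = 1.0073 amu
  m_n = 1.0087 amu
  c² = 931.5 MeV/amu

The nucleus contains 19 protons and 39 − 19 = 20 neutrons.
Σm = 19·m_p + 20·m_n = 19.1387 + 20.1740 = 39.3127 amu
Mass defect Δm = 39.3127 − 38.95328 = 0.35942 amu
Converting to energy: 0.35942 amu × 931.5 MeV/amu = 334.800 MeV
BE/A = 334.800 MeV / 39 = 8.585 MeV/nucleon

8.585 MeV/nucleon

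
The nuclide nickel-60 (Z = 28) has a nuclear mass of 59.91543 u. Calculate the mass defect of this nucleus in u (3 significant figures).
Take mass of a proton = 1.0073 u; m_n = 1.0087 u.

Mass of separated nucleons = 28(1.0073) + 32(1.0087) = 28.2044 + 32.2784 = 60.4828 u
Mass defect Δm = 60.4828 − 59.91543 = 0.56737 u

0.567 u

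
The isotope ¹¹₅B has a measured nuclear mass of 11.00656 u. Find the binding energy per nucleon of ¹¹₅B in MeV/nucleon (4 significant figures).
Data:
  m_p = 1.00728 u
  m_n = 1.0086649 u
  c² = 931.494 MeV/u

Z = 5, so N = A − Z = 11 − 5 = 6.
Mass of separated nucleons = 5(1.00728) + 6(1.0086649) = 5.03640 + 6.0519894 = 11.0883894 u
Mass defect Δm = 11.0883894 − 11.00656 = 0.0818294 u
Binding energy = Δm·c² = 0.0818294 × 931.494 MeV/u = 76.2236 MeV
BE/A = 76.2236 MeV / 11 = 6.929 MeV/nucleon

6.929 MeV/nucleon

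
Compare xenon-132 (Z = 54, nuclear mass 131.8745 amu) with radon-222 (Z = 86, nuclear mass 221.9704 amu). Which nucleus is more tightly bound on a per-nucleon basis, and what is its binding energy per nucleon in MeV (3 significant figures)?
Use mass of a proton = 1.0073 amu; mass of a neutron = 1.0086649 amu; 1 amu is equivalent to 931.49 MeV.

xenon-132; 8.44 MeV/nucleon

xenon-132: Σm = 54(1.0073) + 78(1.0086649) = 133.0700622 amu; Δm = 1.1955622 amu; E_B = 1113.7 MeV; E_B/A = 8.437 MeV
radon-222: Σm = 86(1.0073) + 136(1.0086649) = 223.8062264 amu; Δm = 1.8358264 amu; E_B = 1710.1 MeV; E_B/A = 7.703 MeV
xenon-132 has the higher binding energy per nucleon, so it is the more tightly bound nucleus.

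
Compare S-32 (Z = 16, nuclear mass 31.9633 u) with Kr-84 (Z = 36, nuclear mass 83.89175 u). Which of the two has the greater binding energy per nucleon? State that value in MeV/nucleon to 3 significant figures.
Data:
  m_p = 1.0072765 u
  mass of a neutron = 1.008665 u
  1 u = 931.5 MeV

Kr-84; 8.72 MeV/nucleon

S-32: Σm = 16(1.0072765) + 16(1.008665) = 32.2550640 u; Δm = 0.2917640 u; E_B = 271.78 MeV; E_B/A = 8.493 MeV
Kr-84: Σm = 36(1.0072765) + 48(1.008665) = 84.6778740 u; Δm = 0.7861240 u; E_B = 732.27 MeV; E_B/A = 8.718 MeV
Kr-84 has the higher binding energy per nucleon, so it is the more tightly bound nucleus.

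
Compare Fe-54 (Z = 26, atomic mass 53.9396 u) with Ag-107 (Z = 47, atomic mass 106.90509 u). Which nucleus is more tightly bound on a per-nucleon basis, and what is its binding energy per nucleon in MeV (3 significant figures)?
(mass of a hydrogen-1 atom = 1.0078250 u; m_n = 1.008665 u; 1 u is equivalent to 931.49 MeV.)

Fe-54: Σm = 26(1.0078250) + 28(1.008665) = 54.4460700 u; Δm = 0.5064700 u; E_B = 471.772 MeV; E_B/A = 8.737 MeV
Ag-107: Σm = 47(1.0078250) + 60(1.008665) = 107.8876750 u; Δm = 0.9825850 u; E_B = 915.27 MeV; E_B/A = 8.554 MeV
Fe-54 has the higher binding energy per nucleon, so it is the more tightly bound nucleus.

Fe-54; 8.74 MeV/nucleon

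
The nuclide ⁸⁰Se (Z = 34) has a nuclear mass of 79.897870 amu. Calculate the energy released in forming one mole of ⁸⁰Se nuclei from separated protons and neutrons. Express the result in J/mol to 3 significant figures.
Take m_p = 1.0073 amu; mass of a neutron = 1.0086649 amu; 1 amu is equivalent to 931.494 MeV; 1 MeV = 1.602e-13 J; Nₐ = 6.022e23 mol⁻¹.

Z = 34, so N = A − Z = 80 − 34 = 46.
Total constituent mass: 34 × 1.0073 + 46 × 1.0086649 = 80.6467854 amu
The mass defect is 80.6467854 − 79.897870 = 0.7489154 amu.
E_B = 0.7489154 × 931.494 = 697.610 MeV
Per nucleus in joules: 697.610 MeV × 1.602e-13 J/MeV = 1.1176e-10 J
Per mole: 1.1176e-10 J × 6.022e23 mol⁻¹ = 6.7302e+13 J/mol

6.73e+13 J/mol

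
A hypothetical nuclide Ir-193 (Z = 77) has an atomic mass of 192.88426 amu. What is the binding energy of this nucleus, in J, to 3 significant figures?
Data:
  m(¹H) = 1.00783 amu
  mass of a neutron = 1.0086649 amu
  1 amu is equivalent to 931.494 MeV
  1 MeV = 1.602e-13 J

2.57e-10 J

Σm = 77·m(¹H) + 116·m_n = 77.60291 + 117.0051284 = 194.6080384 amu
Δm = 194.6080384 − 192.88426 = 1.7237784 amu
Converting to energy: 1.7237784 amu × 931.494 MeV/amu = 1605.69 MeV
In joules: 1605.69 MeV × 1.602e-13 J/MeV = 2.5723e-10 J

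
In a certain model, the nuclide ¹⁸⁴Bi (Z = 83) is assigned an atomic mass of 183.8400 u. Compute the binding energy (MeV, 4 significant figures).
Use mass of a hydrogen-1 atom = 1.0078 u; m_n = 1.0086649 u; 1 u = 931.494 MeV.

1567 MeV

Z = 83, so N = A − Z = 184 − 83 = 101.
Mass of separated nucleons = 83(1.0078) + 101(1.0086649) = 83.6474 + 101.8751549 = 185.5225549 u
Δm = 185.5225549 − 183.8400 = 1.6825549 u
Converting to energy: 1.6825549 u × 931.494 MeV/u = 1567.29 MeV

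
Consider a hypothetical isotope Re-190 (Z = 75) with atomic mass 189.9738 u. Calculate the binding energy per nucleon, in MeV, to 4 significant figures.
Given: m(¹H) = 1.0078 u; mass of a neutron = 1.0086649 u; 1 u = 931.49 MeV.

Σm = 75·m(¹H) + 115·m_n = 75.5850 + 115.9964635 = 191.5814635 u
Mass defect Δm = 191.5814635 − 189.9738 = 1.6076635 u
E_B = 1.6076635 × 931.49 = 1497.52 MeV
BE/A = 1497.52 MeV / 190 = 7.882 MeV/nucleon

7.882 MeV/nucleon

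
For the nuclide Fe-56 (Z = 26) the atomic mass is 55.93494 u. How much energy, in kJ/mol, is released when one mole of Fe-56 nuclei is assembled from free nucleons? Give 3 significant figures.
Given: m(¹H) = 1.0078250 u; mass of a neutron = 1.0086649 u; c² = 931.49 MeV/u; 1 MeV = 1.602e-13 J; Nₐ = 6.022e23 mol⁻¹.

Z = 26, so N = A − Z = 56 − 26 = 30.
Total constituent mass: 26 × 1.0078250 + 30 × 1.0086649 = 56.4633970 u
Mass defect Δm = 56.4633970 − 55.93494 = 0.5284570 u
Binding energy = Δm·c² = 0.5284570 × 931.49 MeV/u = 492.252 MeV
Per nucleus in joules: 492.252 MeV × 1.602e-13 J/MeV = 7.8859e-11 J
Per mole: 7.8859e-11 J × 6.022e23 mol⁻¹ = 4.7489e+13 J/mol

4.75e+10 kJ/mol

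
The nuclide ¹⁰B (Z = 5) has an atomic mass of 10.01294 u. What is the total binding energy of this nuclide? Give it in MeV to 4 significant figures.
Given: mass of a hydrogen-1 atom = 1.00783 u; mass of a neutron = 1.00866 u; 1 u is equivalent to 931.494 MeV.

64.75 MeV

Z = 5, so N = A − Z = 10 − 5 = 5.
Total constituent mass: 5 × 1.00783 + 5 × 1.00866 = 10.08245 u
Δm = 10.08245 − 10.01294 = 0.06951 u
Converting to energy: 0.06951 u × 931.494 MeV/u = 64.7481 MeV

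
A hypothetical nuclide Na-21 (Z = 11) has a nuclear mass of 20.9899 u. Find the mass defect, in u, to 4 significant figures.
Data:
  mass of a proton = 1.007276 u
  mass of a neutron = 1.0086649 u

0.1768 u

Mass of separated nucleons = 11(1.007276) + 10(1.0086649) = 11.080036 + 10.0866490 = 21.1666850 u
Mass defect Δm = 21.1666850 − 20.9899 = 0.1767850 u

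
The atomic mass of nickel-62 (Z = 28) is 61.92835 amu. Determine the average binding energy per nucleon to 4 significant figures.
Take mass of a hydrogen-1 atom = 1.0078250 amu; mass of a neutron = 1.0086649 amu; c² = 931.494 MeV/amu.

8.794 MeV/nucleon

Mass of separated nucleons = 28(1.0078250) + 34(1.0086649) = 28.2191000 + 34.2946066 = 62.5137066 amu
Δm = 62.5137066 − 61.92835 = 0.5853566 amu
Converting to energy: 0.5853566 amu × 931.494 MeV/amu = 545.256 MeV
Dividing by A = 62 gives 8.794 MeV per nucleon.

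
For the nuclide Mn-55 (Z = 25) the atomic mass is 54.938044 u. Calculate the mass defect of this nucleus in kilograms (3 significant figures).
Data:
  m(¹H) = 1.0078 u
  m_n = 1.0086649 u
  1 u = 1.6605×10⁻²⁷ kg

8.58e-28 kg

The nucleus contains 25 protons and 55 − 25 = 30 neutrons.
Σm = 25·m(¹H) + 30·m_n = 25.1950 + 30.2599470 = 55.4549470 u
Δm = 55.4549470 − 54.938044 = 0.5169030 u
In SI units: 0.5169030 u × 1.6605×10⁻²⁷ kg/u = 8.5832e-28 kg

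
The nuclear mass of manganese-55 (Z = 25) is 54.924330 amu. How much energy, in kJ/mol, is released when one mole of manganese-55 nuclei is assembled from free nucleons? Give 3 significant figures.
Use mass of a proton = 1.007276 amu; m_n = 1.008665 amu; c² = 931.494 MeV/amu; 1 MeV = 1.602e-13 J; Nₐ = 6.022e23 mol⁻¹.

4.65e+10 kJ/mol

Z = 25, so N = A − Z = 55 − 25 = 30.
Mass of separated nucleons = 25(1.007276) + 30(1.008665) = 25.181900 + 30.259950 = 55.441850 amu
The mass defect is 55.441850 − 54.924330 = 0.517520 amu.
Binding energy = Δm·c² = 0.517520 × 931.494 MeV/amu = 482.067 MeV
Per nucleus in joules: 482.067 MeV × 1.602e-13 J/MeV = 7.7227e-11 J
Per mole: 7.7227e-11 J × 6.022e23 mol⁻¹ = 4.6506e+13 J/mol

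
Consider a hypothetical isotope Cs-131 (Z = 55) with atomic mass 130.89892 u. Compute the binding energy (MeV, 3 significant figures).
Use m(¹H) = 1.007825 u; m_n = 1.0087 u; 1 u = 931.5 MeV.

1110 MeV

With 55 protons and 76 neutrons (A = 131):
Total constituent mass: 55 × 1.007825 + 76 × 1.0087 = 132.091575 u
The mass defect is 132.091575 − 130.89892 = 1.192655 u.
Converting to energy: 1.192655 u × 931.5 MeV/u = 1110.96 MeV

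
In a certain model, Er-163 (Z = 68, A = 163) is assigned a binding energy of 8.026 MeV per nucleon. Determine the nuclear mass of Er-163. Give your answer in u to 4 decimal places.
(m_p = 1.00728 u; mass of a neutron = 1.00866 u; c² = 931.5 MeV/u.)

162.9133 u

Total binding energy = 163 × 8.026 = 1308.238 MeV
Mass defect = 1308.238 MeV / (931.5 MeV/u) = 1.404442 u
Constituent mass = 68(1.00728) + 95(1.00866) = 164.31774 u
Nuclear mass = 164.31774 − 1.404442 = 162.913298 u ≈ 162.9133 u (to 4 decimal places)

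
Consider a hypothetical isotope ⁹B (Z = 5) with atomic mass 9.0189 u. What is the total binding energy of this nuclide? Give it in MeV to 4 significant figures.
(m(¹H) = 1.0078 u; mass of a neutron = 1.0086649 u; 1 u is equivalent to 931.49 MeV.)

Σm = 5·m(¹H) + 4·m_n = 5.0390 + 4.0346596 = 9.0736596 u
Δm = 9.0736596 − 9.0189 = 0.0547596 u
Binding energy = Δm·c² = 0.0547596 × 931.49 MeV/u = 51.0080 MeV

51.01 MeV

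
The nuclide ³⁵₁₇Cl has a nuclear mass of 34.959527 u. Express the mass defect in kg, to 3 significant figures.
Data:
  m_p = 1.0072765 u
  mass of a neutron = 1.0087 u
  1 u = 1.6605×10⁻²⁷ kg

Mass of separated nucleons = 17(1.0072765) + 18(1.0087) = 17.1237005 + 18.1566 = 35.2803005 u
The mass defect is 35.2803005 − 34.959527 = 0.3207735 u.
In SI units: 0.3207735 u × 1.6605×10⁻²⁷ kg/u = 5.3264e-28 kg

5.33e-28 kg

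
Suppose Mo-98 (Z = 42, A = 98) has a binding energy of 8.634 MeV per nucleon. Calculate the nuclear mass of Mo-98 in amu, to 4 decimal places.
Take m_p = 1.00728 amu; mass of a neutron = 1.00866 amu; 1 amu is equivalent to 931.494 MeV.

Total binding energy = 98 × 8.634 = 846.132 MeV
Mass defect = 846.132 MeV / (931.494 MeV/amu) = 0.908360 amu
Constituent mass = 42(1.00728) + 56(1.00866) = 98.79072 amu
Nuclear mass = 98.79072 − 0.908360 = 97.882360 amu ≈ 97.8824 amu (to 4 decimal places)

97.8824 amu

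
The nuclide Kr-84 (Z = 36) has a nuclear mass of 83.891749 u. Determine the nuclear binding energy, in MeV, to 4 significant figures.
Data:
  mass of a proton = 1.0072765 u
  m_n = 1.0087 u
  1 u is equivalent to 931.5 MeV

Mass of separated nucleons = 36(1.0072765) + 48(1.0087) = 36.2619540 + 48.4176 = 84.6795540 u
Δm = 84.6795540 − 83.891749 = 0.7878050 u
E_B = 0.7878050 × 931.5 = 733.840 MeV

733.8 MeV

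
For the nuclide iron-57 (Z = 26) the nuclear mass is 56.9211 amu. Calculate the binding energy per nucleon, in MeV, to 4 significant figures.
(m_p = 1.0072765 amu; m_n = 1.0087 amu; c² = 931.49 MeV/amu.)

Mass of separated nucleons = 26(1.0072765) + 31(1.0087) = 26.1891890 + 31.2697 = 57.4588890 amu
Δm = 57.4588890 − 56.9211 = 0.5377890 amu
Converting to energy: 0.5377890 amu × 931.49 MeV/amu = 500.945 MeV
Per nucleon: 500.945 / 57 = 8.789 MeV

8.789 MeV/nucleon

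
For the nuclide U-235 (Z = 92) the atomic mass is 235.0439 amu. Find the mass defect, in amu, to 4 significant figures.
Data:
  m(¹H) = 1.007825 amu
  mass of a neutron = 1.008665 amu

1.915 amu

Σm = 92·m(¹H) + 143·m_n = 92.719900 + 144.239095 = 236.958995 amu
Δm = 236.958995 − 235.0439 = 1.915095 amu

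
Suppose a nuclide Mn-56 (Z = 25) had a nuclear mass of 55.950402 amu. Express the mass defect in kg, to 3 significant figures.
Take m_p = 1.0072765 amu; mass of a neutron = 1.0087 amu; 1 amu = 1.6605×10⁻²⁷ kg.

8.32e-28 kg

The nucleus contains 25 protons and 56 − 25 = 31 neutrons.
Mass of separated nucleons = 25(1.0072765) + 31(1.0087) = 25.1819125 + 31.2697 = 56.4516125 amu
Mass defect Δm = 56.4516125 − 55.950402 = 0.5012105 amu
In SI units: 0.5012105 amu × 1.6605×10⁻²⁷ kg/amu = 8.3226e-28 kg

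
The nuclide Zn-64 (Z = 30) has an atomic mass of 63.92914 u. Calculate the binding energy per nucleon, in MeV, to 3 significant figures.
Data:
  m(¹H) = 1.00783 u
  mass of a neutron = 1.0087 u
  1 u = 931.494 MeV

8.76 MeV/nucleon

Z = 30, so N = A − Z = 64 − 30 = 34.
Mass of separated nucleons = 30(1.00783) + 34(1.0087) = 30.23490 + 34.2958 = 64.53070 u
The mass defect is 64.53070 − 63.92914 = 0.60156 u.
E_B = 0.60156 × 931.494 = 560.350 MeV
Per nucleon: 560.350 / 64 = 8.755 MeV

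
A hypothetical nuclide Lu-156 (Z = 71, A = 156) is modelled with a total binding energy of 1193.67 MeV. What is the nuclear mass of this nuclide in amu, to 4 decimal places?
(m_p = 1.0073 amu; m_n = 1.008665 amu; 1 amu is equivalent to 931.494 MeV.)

Mass defect = 1193.67 MeV / (931.494 MeV/amu) = 1.281458 amu
Constituent mass = 71(1.0073) + 85(1.008665) = 157.254825 amu
Nuclear mass = 157.254825 − 1.281458 = 155.973367 amu ≈ 155.9734 amu (to 4 decimal places)

155.9734 amu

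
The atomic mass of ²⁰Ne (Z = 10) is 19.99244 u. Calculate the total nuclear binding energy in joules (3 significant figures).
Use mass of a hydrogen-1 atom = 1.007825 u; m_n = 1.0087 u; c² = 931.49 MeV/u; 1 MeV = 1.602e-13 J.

2.58e-11 J

With 10 protons and 10 neutrons (A = 20):
Total constituent mass: 10 × 1.007825 + 10 × 1.0087 = 20.165250 u
Mass defect Δm = 20.165250 − 19.99244 = 0.172810 u
Binding energy = Δm·c² = 0.172810 × 931.49 MeV/u = 160.971 MeV
In joules: 160.971 MeV × 1.602e-13 J/MeV = 2.5788e-11 J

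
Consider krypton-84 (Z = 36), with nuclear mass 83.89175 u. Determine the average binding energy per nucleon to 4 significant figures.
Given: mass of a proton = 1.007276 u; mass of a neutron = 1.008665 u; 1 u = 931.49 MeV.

8.717 MeV/nucleon

With 36 protons and 48 neutrons (A = 84):
Total constituent mass: 36 × 1.007276 + 48 × 1.008665 = 84.677856 u
Δm = 84.677856 − 83.89175 = 0.786106 u
Converting to energy: 0.786106 u × 931.49 MeV/u = 732.250 MeV
Dividing by A = 84 gives 8.717 MeV per nucleon.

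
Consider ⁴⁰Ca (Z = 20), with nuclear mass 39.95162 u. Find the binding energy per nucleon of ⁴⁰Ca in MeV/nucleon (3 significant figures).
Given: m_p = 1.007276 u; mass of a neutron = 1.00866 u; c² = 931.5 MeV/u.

The nucleus contains 20 protons and 40 − 20 = 20 neutrons.
Total constituent mass: 20 × 1.007276 + 20 × 1.00866 = 40.318720 u
Mass defect Δm = 40.318720 − 39.95162 = 0.367100 u
Converting to energy: 0.367100 u × 931.5 MeV/u = 341.954 MeV
Dividing by A = 40 gives 8.549 MeV per nucleon.

8.55 MeV/nucleon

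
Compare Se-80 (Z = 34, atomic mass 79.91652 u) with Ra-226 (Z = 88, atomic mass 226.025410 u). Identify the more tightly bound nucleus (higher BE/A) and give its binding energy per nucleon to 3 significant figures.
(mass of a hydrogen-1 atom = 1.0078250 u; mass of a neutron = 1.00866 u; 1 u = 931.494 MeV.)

Se-80: Σm = 34(1.0078250) + 46(1.00866) = 80.6644100 u; Δm = 0.7478900 u; E_B = 696.66 MeV; E_B/A = 8.708 MeV
Ra-226: Σm = 88(1.0078250) + 138(1.00866) = 227.8836800 u; Δm = 1.8582700 u; E_B = 1731.0 MeV; E_B/A = 7.659 MeV
Se-80 has the higher binding energy per nucleon, so it is the more tightly bound nucleus.

Se-80; 8.71 MeV/nucleon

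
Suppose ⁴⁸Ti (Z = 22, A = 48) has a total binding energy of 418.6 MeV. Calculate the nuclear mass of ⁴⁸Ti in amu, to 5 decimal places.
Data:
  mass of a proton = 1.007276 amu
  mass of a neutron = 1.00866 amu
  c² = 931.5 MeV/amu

Mass defect = 418.6 MeV / (931.5 MeV/amu) = 0.4493827 amu
Constituent mass = 22(1.007276) + 26(1.00866) = 48.385232 amu
Nuclear mass = 48.385232 − 0.4493827 = 47.9358493 amu ≈ 47.93585 amu (to 5 decimal places)

47.93585 amu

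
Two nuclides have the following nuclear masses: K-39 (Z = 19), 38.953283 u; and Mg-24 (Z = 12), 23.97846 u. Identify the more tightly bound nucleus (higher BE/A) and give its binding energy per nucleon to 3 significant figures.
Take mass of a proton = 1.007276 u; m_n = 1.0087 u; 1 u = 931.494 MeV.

K-39; 8.57 MeV/nucleon

K-39: Σm = 19(1.007276) + 20(1.0087) = 39.312244 u; Δm = 0.358961 u; E_B = 334.37 MeV; E_B/A = 8.574 MeV
Mg-24: Σm = 12(1.007276) + 12(1.0087) = 24.191712 u; Δm = 0.213252 u; E_B = 198.64 MeV; E_B/A = 8.277 MeV
K-39 has the higher binding energy per nucleon, so it is the more tightly bound nucleus.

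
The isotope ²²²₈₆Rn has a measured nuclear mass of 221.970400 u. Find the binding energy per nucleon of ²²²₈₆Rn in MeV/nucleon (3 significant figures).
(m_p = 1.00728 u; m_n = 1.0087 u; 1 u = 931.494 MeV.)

With 86 protons and 136 neutrons (A = 222):
Σm = 86·m_p + 136·m_n = 86.62608 + 137.1832 = 223.80928 u
Δm = 223.80928 − 221.970400 = 1.838880 u
E_B = 1.838880 × 931.494 = 1712.91 MeV
Dividing by A = 222 gives 7.716 MeV per nucleon.

7.72 MeV/nucleon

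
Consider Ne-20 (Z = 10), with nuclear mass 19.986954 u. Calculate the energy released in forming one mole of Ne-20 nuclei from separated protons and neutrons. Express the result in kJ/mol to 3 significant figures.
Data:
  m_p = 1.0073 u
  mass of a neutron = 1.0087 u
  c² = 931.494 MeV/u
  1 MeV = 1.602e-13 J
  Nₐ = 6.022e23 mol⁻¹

Σm = 10·m_p + 10·m_n = 10.0730 + 10.0870 = 20.1600 u
The mass defect is 20.1600 − 19.986954 = 0.173046 u.
E_B = 0.173046 × 931.494 = 161.191 MeV
Per nucleus in joules: 161.191 MeV × 1.602e-13 J/MeV = 2.5823e-11 J
Per mole: 2.5823e-11 J × 6.022e23 mol⁻¹ = 1.5551e+13 J/mol

1.56e+10 kJ/mol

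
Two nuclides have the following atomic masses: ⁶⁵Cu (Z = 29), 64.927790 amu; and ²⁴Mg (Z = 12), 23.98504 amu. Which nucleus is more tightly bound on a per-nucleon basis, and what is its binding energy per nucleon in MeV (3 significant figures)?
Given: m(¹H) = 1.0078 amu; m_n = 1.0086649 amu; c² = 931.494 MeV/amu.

⁶⁵Cu; 8.75 MeV/nucleon

⁶⁵Cu: Σm = 29(1.0078) + 36(1.0086649) = 65.5381364 amu; Δm = 0.6103464 amu; E_B = 568.53 MeV; E_B/A = 8.747 MeV
²⁴Mg: Σm = 12(1.0078) + 12(1.0086649) = 24.1975788 amu; Δm = 0.2125388 amu; E_B = 197.98 MeV; E_B/A = 8.249 MeV
⁶⁵Cu has the higher binding energy per nucleon, so it is the more tightly bound nucleus.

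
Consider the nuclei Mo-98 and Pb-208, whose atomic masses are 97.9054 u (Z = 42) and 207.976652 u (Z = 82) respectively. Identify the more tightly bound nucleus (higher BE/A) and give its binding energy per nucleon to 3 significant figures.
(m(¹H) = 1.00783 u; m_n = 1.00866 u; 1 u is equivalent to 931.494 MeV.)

Mo-98; 8.63 MeV/nucleon

Mo-98: Σm = 42(1.00783) + 56(1.00866) = 98.81382 u; Δm = 0.90842 u; E_B = 846.19 MeV; E_B/A = 8.6346 MeV
Pb-208: Σm = 82(1.00783) + 126(1.00866) = 209.73322 u; Δm = 1.756568 u; E_B = 1636.233 MeV; E_B/A = 7.867 MeV
Mo-98 has the higher binding energy per nucleon, so it is the more tightly bound nucleus.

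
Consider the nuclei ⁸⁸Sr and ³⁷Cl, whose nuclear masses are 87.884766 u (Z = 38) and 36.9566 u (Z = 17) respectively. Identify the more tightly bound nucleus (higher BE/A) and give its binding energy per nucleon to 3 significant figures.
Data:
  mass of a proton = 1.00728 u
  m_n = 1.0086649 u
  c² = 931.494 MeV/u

⁸⁸Sr; 8.73 MeV/nucleon

⁸⁸Sr: Σm = 38(1.00728) + 50(1.0086649) = 88.7098850 u; Δm = 0.8251190 u; E_B = 768.59 MeV; E_B/A = 8.734 MeV
³⁷Cl: Σm = 17(1.00728) + 20(1.0086649) = 37.2970580 u; Δm = 0.3404580 u; E_B = 317.13 MeV; E_B/A = 8.571 MeV
⁸⁸Sr has the higher binding energy per nucleon, so it is the more tightly bound nucleus.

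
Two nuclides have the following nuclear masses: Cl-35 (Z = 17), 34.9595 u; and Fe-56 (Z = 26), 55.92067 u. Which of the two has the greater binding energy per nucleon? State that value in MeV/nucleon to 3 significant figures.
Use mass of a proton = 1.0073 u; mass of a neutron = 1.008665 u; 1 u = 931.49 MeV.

Fe-56; 8.80 MeV/nucleon

Cl-35: Σm = 17(1.0073) + 18(1.008665) = 35.280070 u; Δm = 0.320570 u; E_B = 298.61 MeV; E_B/A = 8.532 MeV
Fe-56: Σm = 26(1.0073) + 30(1.008665) = 56.449750 u; Δm = 0.529080 u; E_B = 492.83 MeV; E_B/A = 8.801 MeV
Fe-56 has the higher binding energy per nucleon, so it is the more tightly bound nucleus.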